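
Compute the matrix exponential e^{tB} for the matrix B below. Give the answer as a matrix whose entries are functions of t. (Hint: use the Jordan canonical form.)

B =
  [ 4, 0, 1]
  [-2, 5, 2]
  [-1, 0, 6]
e^{tB} =
  [-t*exp(5*t) + exp(5*t), 0, t*exp(5*t)]
  [-2*t*exp(5*t), exp(5*t), 2*t*exp(5*t)]
  [-t*exp(5*t), 0, t*exp(5*t) + exp(5*t)]

Strategy: write B = P · J · P⁻¹ where J is a Jordan canonical form, so e^{tB} = P · e^{tJ} · P⁻¹, and e^{tJ} can be computed block-by-block.

B has Jordan form
J =
  [5, 1, 0]
  [0, 5, 0]
  [0, 0, 5]
(up to reordering of blocks).

Per-block formulas:
  For a 1×1 block at λ = 5: exp(t · [5]) = [e^(5t)].
  For a 2×2 Jordan block J_2(5): exp(t · J_2(5)) = e^(5t)·(I + t·N), where N is the 2×2 nilpotent shift.

After assembling e^{tJ} and conjugating by P, we get:

e^{tB} =
  [-t*exp(5*t) + exp(5*t), 0, t*exp(5*t)]
  [-2*t*exp(5*t), exp(5*t), 2*t*exp(5*t)]
  [-t*exp(5*t), 0, t*exp(5*t) + exp(5*t)]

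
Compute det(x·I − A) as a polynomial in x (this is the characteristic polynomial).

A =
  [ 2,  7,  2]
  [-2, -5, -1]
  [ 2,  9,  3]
x^3

Expanding det(x·I − A) (e.g. by cofactor expansion or by noting that A is similar to its Jordan form J, which has the same characteristic polynomial as A) gives
  χ_A(x) = x^3
which factors as x^3. The eigenvalues (with algebraic multiplicities) are λ = 0 with multiplicity 3.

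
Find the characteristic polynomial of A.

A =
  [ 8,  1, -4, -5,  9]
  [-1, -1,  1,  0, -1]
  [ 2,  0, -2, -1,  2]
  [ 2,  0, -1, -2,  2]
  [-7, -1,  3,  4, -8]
x^5 + 5*x^4 + 10*x^3 + 10*x^2 + 5*x + 1

Expanding det(x·I − A) (e.g. by cofactor expansion or by noting that A is similar to its Jordan form J, which has the same characteristic polynomial as A) gives
  χ_A(x) = x^5 + 5*x^4 + 10*x^3 + 10*x^2 + 5*x + 1
which factors as (x + 1)^5. The eigenvalues (with algebraic multiplicities) are λ = -1 with multiplicity 5.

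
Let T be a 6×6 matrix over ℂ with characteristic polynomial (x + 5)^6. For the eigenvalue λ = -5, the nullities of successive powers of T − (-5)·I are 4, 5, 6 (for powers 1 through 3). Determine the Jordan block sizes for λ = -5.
Block sizes for λ = -5: [3, 1, 1, 1]

From the dimensions of kernels of powers, the number of Jordan blocks of size at least j is d_j − d_{j−1} where d_j = dim ker(N^j) (with d_0 = 0). Computing the differences gives [4, 1, 1].
The number of blocks of size exactly k is (#blocks of size ≥ k) − (#blocks of size ≥ k + 1), so the partition is: 3 block(s) of size 1, 1 block(s) of size 3.
In nonincreasing order the block sizes are [3, 1, 1, 1].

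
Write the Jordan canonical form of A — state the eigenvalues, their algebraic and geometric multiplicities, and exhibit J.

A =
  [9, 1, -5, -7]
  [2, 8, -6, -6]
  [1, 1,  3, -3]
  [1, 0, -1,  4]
J_3(6) ⊕ J_1(6)

The characteristic polynomial is
  det(x·I − A) = x^4 - 24*x^3 + 216*x^2 - 864*x + 1296 = (x - 6)^4

Eigenvalues and multiplicities (the geometric multiplicity of λ is n − rank(A − λI), which equals the number of Jordan blocks for λ):
  λ = 6: algebraic multiplicity = 4, geometric multiplicity = 2

Determining the block sizes for each eigenvalue:
  λ = 6: with am = 4 and gm = 2, the partition is not yet determined (e.g. several partitions of 4 into 2 parts exist). Let N = A − (6)·I. Computing rank(N^1) = 2, rank(N^2) = 1, rank(N^3) = 0; the number of blocks of size ≥ j is rank(N^{j−1}) − rank(N^j), giving [2, 1, 1]. So we have 1 block(s) of size 3, 1 block(s) of size 1 → block sizes [3, 1]

Assembling the blocks gives a Jordan form
J =
  [6, 1, 0, 0]
  [0, 6, 1, 0]
  [0, 0, 6, 0]
  [0, 0, 0, 6]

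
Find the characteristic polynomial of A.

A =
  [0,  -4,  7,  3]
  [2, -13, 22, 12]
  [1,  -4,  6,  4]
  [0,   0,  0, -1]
x^4 + 8*x^3 + 18*x^2 + 16*x + 5

Expanding det(x·I − A) (e.g. by cofactor expansion or by noting that A is similar to its Jordan form J, which has the same characteristic polynomial as A) gives
  χ_A(x) = x^4 + 8*x^3 + 18*x^2 + 16*x + 5
which factors as (x + 1)^3*(x + 5). The eigenvalues (with algebraic multiplicities) are λ = -5 with multiplicity 1, λ = -1 with multiplicity 3.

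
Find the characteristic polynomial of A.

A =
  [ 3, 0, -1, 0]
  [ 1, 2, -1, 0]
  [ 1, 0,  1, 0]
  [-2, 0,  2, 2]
x^4 - 8*x^3 + 24*x^2 - 32*x + 16

Expanding det(x·I − A) (e.g. by cofactor expansion or by noting that A is similar to its Jordan form J, which has the same characteristic polynomial as A) gives
  χ_A(x) = x^4 - 8*x^3 + 24*x^2 - 32*x + 16
which factors as (x - 2)^4. The eigenvalues (with algebraic multiplicities) are λ = 2 with multiplicity 4.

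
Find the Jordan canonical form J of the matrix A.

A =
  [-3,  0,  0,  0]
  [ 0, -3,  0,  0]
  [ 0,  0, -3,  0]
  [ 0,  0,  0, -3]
J_1(-3) ⊕ J_1(-3) ⊕ J_1(-3) ⊕ J_1(-3)

The characteristic polynomial is
  det(x·I − A) = x^4 + 12*x^3 + 54*x^2 + 108*x + 81 = (x + 3)^4

Eigenvalues and multiplicities (the geometric multiplicity of λ is n − rank(A − λI), which equals the number of Jordan blocks for λ):
  λ = -3: algebraic multiplicity = 4, geometric multiplicity = 4

Determining the block sizes for each eigenvalue:
  λ = -3: gm = am = 4, so every block has size 1 → block sizes [1, 1, 1, 1]

Assembling the blocks gives a Jordan form
J =
  [-3,  0,  0,  0]
  [ 0, -3,  0,  0]
  [ 0,  0, -3,  0]
  [ 0,  0,  0, -3]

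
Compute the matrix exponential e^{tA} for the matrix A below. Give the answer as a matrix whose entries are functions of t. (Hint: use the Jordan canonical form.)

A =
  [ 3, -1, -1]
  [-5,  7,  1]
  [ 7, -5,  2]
e^{tA} =
  [-t^2*exp(4*t)/2 - t*exp(4*t) + exp(4*t), 3*t^2*exp(4*t)/2 - t*exp(4*t), t^2*exp(4*t) - t*exp(4*t)]
  [-3*t^2*exp(4*t)/2 - 5*t*exp(4*t), 9*t^2*exp(4*t)/2 + 3*t*exp(4*t) + exp(4*t), 3*t^2*exp(4*t) + t*exp(4*t)]
  [2*t^2*exp(4*t) + 7*t*exp(4*t), -6*t^2*exp(4*t) - 5*t*exp(4*t), -4*t^2*exp(4*t) - 2*t*exp(4*t) + exp(4*t)]

Strategy: write A = P · J · P⁻¹ where J is a Jordan canonical form, so e^{tA} = P · e^{tJ} · P⁻¹, and e^{tJ} can be computed block-by-block.

A has Jordan form
J =
  [4, 1, 0]
  [0, 4, 1]
  [0, 0, 4]
(up to reordering of blocks).

Per-block formulas:
  For a 3×3 Jordan block J_3(4): exp(t · J_3(4)) = e^(4t)·(I + t·N + (t^2/2)·N^2), where N is the 3×3 nilpotent shift.

After assembling e^{tJ} and conjugating by P, we get:

e^{tA} =
  [-t^2*exp(4*t)/2 - t*exp(4*t) + exp(4*t), 3*t^2*exp(4*t)/2 - t*exp(4*t), t^2*exp(4*t) - t*exp(4*t)]
  [-3*t^2*exp(4*t)/2 - 5*t*exp(4*t), 9*t^2*exp(4*t)/2 + 3*t*exp(4*t) + exp(4*t), 3*t^2*exp(4*t) + t*exp(4*t)]
  [2*t^2*exp(4*t) + 7*t*exp(4*t), -6*t^2*exp(4*t) - 5*t*exp(4*t), -4*t^2*exp(4*t) - 2*t*exp(4*t) + exp(4*t)]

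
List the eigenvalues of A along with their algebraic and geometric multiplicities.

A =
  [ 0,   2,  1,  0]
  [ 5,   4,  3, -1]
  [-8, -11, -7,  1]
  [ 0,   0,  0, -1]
λ = -1: alg = 4, geom = 2

Step 1 — factor the characteristic polynomial to read off the algebraic multiplicities:
  χ_A(x) = (x + 1)^4

Step 2 — compute geometric multiplicities via the rank-nullity identity g(λ) = n − rank(A − λI):
  rank(A − (-1)·I) = 2, so dim ker(A − (-1)·I) = n − 2 = 2

Summary:
  λ = -1: algebraic multiplicity = 4, geometric multiplicity = 2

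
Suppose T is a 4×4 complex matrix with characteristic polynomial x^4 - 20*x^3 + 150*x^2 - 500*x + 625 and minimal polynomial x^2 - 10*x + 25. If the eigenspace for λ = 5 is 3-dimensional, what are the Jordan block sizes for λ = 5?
Block sizes for λ = 5: [2, 1, 1]

Step 1 — from the characteristic polynomial, algebraic multiplicity of λ = 5 is 4. From dim ker(T − (5)·I) = 3, there are exactly 3 Jordan blocks for λ = 5.
Step 2 — from the minimal polynomial, the factor (x − 5)^2 tells us the largest block for λ = 5 has size 2.
Step 3 — with total size 4, 3 blocks, and largest block 2, the block sizes (in nonincreasing order) are [2, 1, 1].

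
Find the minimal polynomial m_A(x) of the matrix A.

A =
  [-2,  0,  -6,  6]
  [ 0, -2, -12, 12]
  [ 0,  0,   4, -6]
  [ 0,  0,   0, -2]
x^2 - 2*x - 8

The characteristic polynomial is χ_A(x) = (x - 4)*(x + 2)^3, so the eigenvalues are known. The minimal polynomial is
  m_A(x) = Π_λ (x − λ)^{k_λ}
where k_λ is the size of the *largest* Jordan block for λ (equivalently, the smallest k with (A − λI)^k v = 0 for every generalised eigenvector v of λ).

  λ = -2: largest Jordan block has size 1, contributing (x + 2)
  λ = 4: largest Jordan block has size 1, contributing (x − 4)

So m_A(x) = (x - 4)*(x + 2) = x^2 - 2*x - 8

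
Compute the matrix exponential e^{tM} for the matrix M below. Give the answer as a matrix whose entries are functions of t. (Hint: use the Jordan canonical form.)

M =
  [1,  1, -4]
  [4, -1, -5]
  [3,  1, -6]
e^{tM} =
  [t^2*exp(-2*t)/2 + 3*t*exp(-2*t) + exp(-2*t), t*exp(-2*t), -t^2*exp(-2*t)/2 - 4*t*exp(-2*t)]
  [t^2*exp(-2*t)/2 + 4*t*exp(-2*t), t*exp(-2*t) + exp(-2*t), -t^2*exp(-2*t)/2 - 5*t*exp(-2*t)]
  [t^2*exp(-2*t)/2 + 3*t*exp(-2*t), t*exp(-2*t), -t^2*exp(-2*t)/2 - 4*t*exp(-2*t) + exp(-2*t)]

Strategy: write M = P · J · P⁻¹ where J is a Jordan canonical form, so e^{tM} = P · e^{tJ} · P⁻¹, and e^{tJ} can be computed block-by-block.

M has Jordan form
J =
  [-2,  1,  0]
  [ 0, -2,  1]
  [ 0,  0, -2]
(up to reordering of blocks).

Per-block formulas:
  For a 3×3 Jordan block J_3(-2): exp(t · J_3(-2)) = e^(-2t)·(I + t·N + (t^2/2)·N^2), where N is the 3×3 nilpotent shift.

After assembling e^{tJ} and conjugating by P, we get:

e^{tM} =
  [t^2*exp(-2*t)/2 + 3*t*exp(-2*t) + exp(-2*t), t*exp(-2*t), -t^2*exp(-2*t)/2 - 4*t*exp(-2*t)]
  [t^2*exp(-2*t)/2 + 4*t*exp(-2*t), t*exp(-2*t) + exp(-2*t), -t^2*exp(-2*t)/2 - 5*t*exp(-2*t)]
  [t^2*exp(-2*t)/2 + 3*t*exp(-2*t), t*exp(-2*t), -t^2*exp(-2*t)/2 - 4*t*exp(-2*t) + exp(-2*t)]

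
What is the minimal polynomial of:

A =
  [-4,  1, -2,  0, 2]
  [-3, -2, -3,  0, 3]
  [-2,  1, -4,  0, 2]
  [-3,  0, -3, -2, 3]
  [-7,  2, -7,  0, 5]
x^3 + 3*x^2 - 4

The characteristic polynomial is χ_A(x) = (x - 1)*(x + 2)^4, so the eigenvalues are known. The minimal polynomial is
  m_A(x) = Π_λ (x − λ)^{k_λ}
where k_λ is the size of the *largest* Jordan block for λ (equivalently, the smallest k with (A − λI)^k v = 0 for every generalised eigenvector v of λ).

  λ = -2: largest Jordan block has size 2, contributing (x + 2)^2
  λ = 1: largest Jordan block has size 1, contributing (x − 1)

So m_A(x) = (x - 1)*(x + 2)^2 = x^3 + 3*x^2 - 4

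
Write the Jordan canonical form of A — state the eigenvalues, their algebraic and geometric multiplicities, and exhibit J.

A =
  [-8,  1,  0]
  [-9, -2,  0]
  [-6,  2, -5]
J_2(-5) ⊕ J_1(-5)

The characteristic polynomial is
  det(x·I − A) = x^3 + 15*x^2 + 75*x + 125 = (x + 5)^3

Eigenvalues and multiplicities (the geometric multiplicity of λ is n − rank(A − λI), which equals the number of Jordan blocks for λ):
  λ = -5: algebraic multiplicity = 3, geometric multiplicity = 2

Determining the block sizes for each eigenvalue:
  λ = -5: 2 blocks summing to 3 forces exactly one block of size 2 and the rest size 1 → block sizes [2, 1]

Assembling the blocks gives a Jordan form
J =
  [-5,  1,  0]
  [ 0, -5,  0]
  [ 0,  0, -5]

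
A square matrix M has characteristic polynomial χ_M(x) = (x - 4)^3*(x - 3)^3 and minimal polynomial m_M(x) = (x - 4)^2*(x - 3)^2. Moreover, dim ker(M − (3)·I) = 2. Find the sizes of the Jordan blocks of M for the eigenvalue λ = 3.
Block sizes for λ = 3: [2, 1]

Step 1 — from the characteristic polynomial, algebraic multiplicity of λ = 3 is 3. From dim ker(M − (3)·I) = 2, there are exactly 2 Jordan blocks for λ = 3.
Step 2 — from the minimal polynomial, the factor (x − 3)^2 tells us the largest block for λ = 3 has size 2.
Step 3 — with total size 3, 2 blocks, and largest block 2, the block sizes (in nonincreasing order) are [2, 1].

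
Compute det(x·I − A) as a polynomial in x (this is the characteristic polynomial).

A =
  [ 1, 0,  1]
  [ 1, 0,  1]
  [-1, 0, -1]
x^3

Expanding det(x·I − A) (e.g. by cofactor expansion or by noting that A is similar to its Jordan form J, which has the same characteristic polynomial as A) gives
  χ_A(x) = x^3
which factors as x^3. The eigenvalues (with algebraic multiplicities) are λ = 0 with multiplicity 3.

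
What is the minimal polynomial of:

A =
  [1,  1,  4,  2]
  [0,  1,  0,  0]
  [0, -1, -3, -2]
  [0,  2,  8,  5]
x^2 - 2*x + 1

The characteristic polynomial is χ_A(x) = (x - 1)^4, so the eigenvalues are known. The minimal polynomial is
  m_A(x) = Π_λ (x − λ)^{k_λ}
where k_λ is the size of the *largest* Jordan block for λ (equivalently, the smallest k with (A − λI)^k v = 0 for every generalised eigenvector v of λ).

  λ = 1: largest Jordan block has size 2, contributing (x − 1)^2

So m_A(x) = (x - 1)^2 = x^2 - 2*x + 1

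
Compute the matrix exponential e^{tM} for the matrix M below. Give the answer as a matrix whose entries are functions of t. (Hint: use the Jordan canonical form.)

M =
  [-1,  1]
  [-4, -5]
e^{tM} =
  [2*t*exp(-3*t) + exp(-3*t), t*exp(-3*t)]
  [-4*t*exp(-3*t), -2*t*exp(-3*t) + exp(-3*t)]

Strategy: write M = P · J · P⁻¹ where J is a Jordan canonical form, so e^{tM} = P · e^{tJ} · P⁻¹, and e^{tJ} can be computed block-by-block.

M has Jordan form
J =
  [-3,  1]
  [ 0, -3]
(up to reordering of blocks).

Per-block formulas:
  For a 2×2 Jordan block J_2(-3): exp(t · J_2(-3)) = e^(-3t)·(I + t·N), where N is the 2×2 nilpotent shift.

After assembling e^{tJ} and conjugating by P, we get:

e^{tM} =
  [2*t*exp(-3*t) + exp(-3*t), t*exp(-3*t)]
  [-4*t*exp(-3*t), -2*t*exp(-3*t) + exp(-3*t)]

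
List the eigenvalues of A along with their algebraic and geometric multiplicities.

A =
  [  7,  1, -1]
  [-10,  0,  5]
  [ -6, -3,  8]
λ = 5: alg = 3, geom = 2

Step 1 — factor the characteristic polynomial to read off the algebraic multiplicities:
  χ_A(x) = (x - 5)^3

Step 2 — compute geometric multiplicities via the rank-nullity identity g(λ) = n − rank(A − λI):
  rank(A − (5)·I) = 1, so dim ker(A − (5)·I) = n − 1 = 2

Summary:
  λ = 5: algebraic multiplicity = 3, geometric multiplicity = 2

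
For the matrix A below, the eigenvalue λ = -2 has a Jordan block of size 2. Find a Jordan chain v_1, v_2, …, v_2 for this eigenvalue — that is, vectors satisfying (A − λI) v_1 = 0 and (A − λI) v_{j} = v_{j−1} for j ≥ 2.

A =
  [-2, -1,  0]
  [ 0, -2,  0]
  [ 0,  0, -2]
A Jordan chain for λ = -2 of length 2:
v_1 = (-1, 0, 0)ᵀ
v_2 = (0, 1, 0)ᵀ

Let N = A − (-2)·I. We want v_2 with N^2 v_2 = 0 but N^1 v_2 ≠ 0; then v_{j-1} := N · v_j for j = 2, …, 2.

Pick v_2 = (0, 1, 0)ᵀ.
Then v_1 = N · v_2 = (-1, 0, 0)ᵀ.

Sanity check: (A − (-2)·I) v_1 = (0, 0, 0)ᵀ = 0. ✓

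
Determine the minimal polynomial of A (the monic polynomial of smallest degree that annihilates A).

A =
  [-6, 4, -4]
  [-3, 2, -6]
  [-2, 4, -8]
x^2 + 8*x + 16

The characteristic polynomial is χ_A(x) = (x + 4)^3, so the eigenvalues are known. The minimal polynomial is
  m_A(x) = Π_λ (x − λ)^{k_λ}
where k_λ is the size of the *largest* Jordan block for λ (equivalently, the smallest k with (A − λI)^k v = 0 for every generalised eigenvector v of λ).

  λ = -4: largest Jordan block has size 2, contributing (x + 4)^2

So m_A(x) = (x + 4)^2 = x^2 + 8*x + 16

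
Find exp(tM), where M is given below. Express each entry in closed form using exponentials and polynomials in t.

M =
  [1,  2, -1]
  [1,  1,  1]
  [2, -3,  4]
e^{tM} =
  [t^2*exp(2*t)/2 - t*exp(2*t) + exp(2*t), -t^2*exp(2*t)/2 + 2*t*exp(2*t), t^2*exp(2*t)/2 - t*exp(2*t)]
  [t*exp(2*t), -t*exp(2*t) + exp(2*t), t*exp(2*t)]
  [-t^2*exp(2*t)/2 + 2*t*exp(2*t), t^2*exp(2*t)/2 - 3*t*exp(2*t), -t^2*exp(2*t)/2 + 2*t*exp(2*t) + exp(2*t)]

Strategy: write M = P · J · P⁻¹ where J is a Jordan canonical form, so e^{tM} = P · e^{tJ} · P⁻¹, and e^{tJ} can be computed block-by-block.

M has Jordan form
J =
  [2, 1, 0]
  [0, 2, 1]
  [0, 0, 2]
(up to reordering of blocks).

Per-block formulas:
  For a 3×3 Jordan block J_3(2): exp(t · J_3(2)) = e^(2t)·(I + t·N + (t^2/2)·N^2), where N is the 3×3 nilpotent shift.

After assembling e^{tJ} and conjugating by P, we get:

e^{tM} =
  [t^2*exp(2*t)/2 - t*exp(2*t) + exp(2*t), -t^2*exp(2*t)/2 + 2*t*exp(2*t), t^2*exp(2*t)/2 - t*exp(2*t)]
  [t*exp(2*t), -t*exp(2*t) + exp(2*t), t*exp(2*t)]
  [-t^2*exp(2*t)/2 + 2*t*exp(2*t), t^2*exp(2*t)/2 - 3*t*exp(2*t), -t^2*exp(2*t)/2 + 2*t*exp(2*t) + exp(2*t)]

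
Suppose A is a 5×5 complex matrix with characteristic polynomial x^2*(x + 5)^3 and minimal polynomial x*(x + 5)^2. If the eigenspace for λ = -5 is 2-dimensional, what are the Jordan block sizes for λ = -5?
Block sizes for λ = -5: [2, 1]

Step 1 — from the characteristic polynomial, algebraic multiplicity of λ = -5 is 3. From dim ker(A − (-5)·I) = 2, there are exactly 2 Jordan blocks for λ = -5.
Step 2 — from the minimal polynomial, the factor (x + 5)^2 tells us the largest block for λ = -5 has size 2.
Step 3 — with total size 3, 2 blocks, and largest block 2, the block sizes (in nonincreasing order) are [2, 1].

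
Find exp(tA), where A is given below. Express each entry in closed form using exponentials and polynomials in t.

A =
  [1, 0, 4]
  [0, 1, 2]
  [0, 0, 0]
e^{tA} =
  [exp(t), 0, 4*exp(t) - 4]
  [0, exp(t), 2*exp(t) - 2]
  [0, 0, 1]

Strategy: write A = P · J · P⁻¹ where J is a Jordan canonical form, so e^{tA} = P · e^{tJ} · P⁻¹, and e^{tJ} can be computed block-by-block.

A has Jordan form
J =
  [0, 0, 0]
  [0, 1, 0]
  [0, 0, 1]
(up to reordering of blocks).

Per-block formulas:
  For a 1×1 block at λ = 0: exp(t · [0]) = [e^(0t)].
  For a 1×1 block at λ = 1: exp(t · [1]) = [e^(1t)].

After assembling e^{tJ} and conjugating by P, we get:

e^{tA} =
  [exp(t), 0, 4*exp(t) - 4]
  [0, exp(t), 2*exp(t) - 2]
  [0, 0, 1]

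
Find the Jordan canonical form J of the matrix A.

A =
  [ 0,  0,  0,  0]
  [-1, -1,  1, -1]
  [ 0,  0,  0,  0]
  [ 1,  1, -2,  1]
J_3(0) ⊕ J_1(0)

The characteristic polynomial is
  det(x·I − A) = x^4

Eigenvalues and multiplicities (the geometric multiplicity of λ is n − rank(A − λI), which equals the number of Jordan blocks for λ):
  λ = 0: algebraic multiplicity = 4, geometric multiplicity = 2

Determining the block sizes for each eigenvalue:
  λ = 0: with am = 4 and gm = 2, the partition is not yet determined (e.g. several partitions of 4 into 2 parts exist). Let N = A − (0)·I. Computing rank(N^1) = 2, rank(N^2) = 1, rank(N^3) = 0; the number of blocks of size ≥ j is rank(N^{j−1}) − rank(N^j), giving [2, 1, 1]. So we have 1 block(s) of size 3, 1 block(s) of size 1 → block sizes [3, 1]

Assembling the blocks gives a Jordan form
J =
  [0, 1, 0, 0]
  [0, 0, 1, 0]
  [0, 0, 0, 0]
  [0, 0, 0, 0]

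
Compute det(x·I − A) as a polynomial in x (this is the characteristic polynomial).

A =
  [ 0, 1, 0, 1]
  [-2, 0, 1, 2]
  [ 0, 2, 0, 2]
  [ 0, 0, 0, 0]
x^4

Expanding det(x·I − A) (e.g. by cofactor expansion or by noting that A is similar to its Jordan form J, which has the same characteristic polynomial as A) gives
  χ_A(x) = x^4
which factors as x^4. The eigenvalues (with algebraic multiplicities) are λ = 0 with multiplicity 4.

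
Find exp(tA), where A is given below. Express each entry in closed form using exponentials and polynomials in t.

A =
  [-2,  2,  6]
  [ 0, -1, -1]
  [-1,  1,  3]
e^{tA} =
  [-t^2 - 2*t + 1, 2*t, 2*t^2 + 6*t]
  [t^2/2, 1 - t, -t^2 - t]
  [-t^2/2 - t, t, t^2 + 3*t + 1]

Strategy: write A = P · J · P⁻¹ where J is a Jordan canonical form, so e^{tA} = P · e^{tJ} · P⁻¹, and e^{tJ} can be computed block-by-block.

A has Jordan form
J =
  [0, 1, 0]
  [0, 0, 1]
  [0, 0, 0]
(up to reordering of blocks).

Per-block formulas:
  For a 3×3 Jordan block J_3(0): exp(t · J_3(0)) = e^(0t)·(I + t·N + (t^2/2)·N^2), where N is the 3×3 nilpotent shift.

After assembling e^{tJ} and conjugating by P, we get:

e^{tA} =
  [-t^2 - 2*t + 1, 2*t, 2*t^2 + 6*t]
  [t^2/2, 1 - t, -t^2 - t]
  [-t^2/2 - t, t, t^2 + 3*t + 1]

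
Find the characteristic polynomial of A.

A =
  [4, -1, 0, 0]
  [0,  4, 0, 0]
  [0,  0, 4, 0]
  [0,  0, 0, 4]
x^4 - 16*x^3 + 96*x^2 - 256*x + 256

Expanding det(x·I − A) (e.g. by cofactor expansion or by noting that A is similar to its Jordan form J, which has the same characteristic polynomial as A) gives
  χ_A(x) = x^4 - 16*x^3 + 96*x^2 - 256*x + 256
which factors as (x - 4)^4. The eigenvalues (with algebraic multiplicities) are λ = 4 with multiplicity 4.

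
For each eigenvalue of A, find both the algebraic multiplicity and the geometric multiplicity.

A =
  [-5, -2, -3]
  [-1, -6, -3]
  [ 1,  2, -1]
λ = -4: alg = 3, geom = 2

Step 1 — factor the characteristic polynomial to read off the algebraic multiplicities:
  χ_A(x) = (x + 4)^3

Step 2 — compute geometric multiplicities via the rank-nullity identity g(λ) = n − rank(A − λI):
  rank(A − (-4)·I) = 1, so dim ker(A − (-4)·I) = n − 1 = 2

Summary:
  λ = -4: algebraic multiplicity = 3, geometric multiplicity = 2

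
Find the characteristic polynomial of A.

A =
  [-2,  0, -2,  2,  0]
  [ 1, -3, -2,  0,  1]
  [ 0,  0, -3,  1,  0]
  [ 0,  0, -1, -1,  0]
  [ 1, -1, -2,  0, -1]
x^5 + 10*x^4 + 40*x^3 + 80*x^2 + 80*x + 32

Expanding det(x·I − A) (e.g. by cofactor expansion or by noting that A is similar to its Jordan form J, which has the same characteristic polynomial as A) gives
  χ_A(x) = x^5 + 10*x^4 + 40*x^3 + 80*x^2 + 80*x + 32
which factors as (x + 2)^5. The eigenvalues (with algebraic multiplicities) are λ = -2 with multiplicity 5.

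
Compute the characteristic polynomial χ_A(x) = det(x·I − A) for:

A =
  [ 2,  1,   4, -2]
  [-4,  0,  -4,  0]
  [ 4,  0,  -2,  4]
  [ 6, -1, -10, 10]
x^4 - 10*x^3 + 36*x^2 - 56*x + 32

Expanding det(x·I − A) (e.g. by cofactor expansion or by noting that A is similar to its Jordan form J, which has the same characteristic polynomial as A) gives
  χ_A(x) = x^4 - 10*x^3 + 36*x^2 - 56*x + 32
which factors as (x - 4)*(x - 2)^3. The eigenvalues (with algebraic multiplicities) are λ = 2 with multiplicity 3, λ = 4 with multiplicity 1.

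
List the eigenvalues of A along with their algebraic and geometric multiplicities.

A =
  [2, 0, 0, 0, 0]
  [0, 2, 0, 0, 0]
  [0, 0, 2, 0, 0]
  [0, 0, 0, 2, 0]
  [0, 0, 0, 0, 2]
λ = 2: alg = 5, geom = 5

Step 1 — factor the characteristic polynomial to read off the algebraic multiplicities:
  χ_A(x) = (x - 2)^5

Step 2 — compute geometric multiplicities via the rank-nullity identity g(λ) = n − rank(A − λI):
  rank(A − (2)·I) = 0, so dim ker(A − (2)·I) = n − 0 = 5

Summary:
  λ = 2: algebraic multiplicity = 5, geometric multiplicity = 5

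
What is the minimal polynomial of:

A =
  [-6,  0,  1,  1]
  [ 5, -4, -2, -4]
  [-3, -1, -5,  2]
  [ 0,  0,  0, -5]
x^3 + 15*x^2 + 75*x + 125

The characteristic polynomial is χ_A(x) = (x + 5)^4, so the eigenvalues are known. The minimal polynomial is
  m_A(x) = Π_λ (x − λ)^{k_λ}
where k_λ is the size of the *largest* Jordan block for λ (equivalently, the smallest k with (A − λI)^k v = 0 for every generalised eigenvector v of λ).

  λ = -5: largest Jordan block has size 3, contributing (x + 5)^3

So m_A(x) = (x + 5)^3 = x^3 + 15*x^2 + 75*x + 125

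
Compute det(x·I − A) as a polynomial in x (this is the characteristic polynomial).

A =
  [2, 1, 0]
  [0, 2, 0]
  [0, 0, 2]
x^3 - 6*x^2 + 12*x - 8

Expanding det(x·I − A) (e.g. by cofactor expansion or by noting that A is similar to its Jordan form J, which has the same characteristic polynomial as A) gives
  χ_A(x) = x^3 - 6*x^2 + 12*x - 8
which factors as (x - 2)^3. The eigenvalues (with algebraic multiplicities) are λ = 2 with multiplicity 3.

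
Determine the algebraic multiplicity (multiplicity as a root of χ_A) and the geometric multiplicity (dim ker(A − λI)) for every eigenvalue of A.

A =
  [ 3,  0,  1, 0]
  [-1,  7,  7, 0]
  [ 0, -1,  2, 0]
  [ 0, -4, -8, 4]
λ = 4: alg = 4, geom = 2

Step 1 — factor the characteristic polynomial to read off the algebraic multiplicities:
  χ_A(x) = (x - 4)^4

Step 2 — compute geometric multiplicities via the rank-nullity identity g(λ) = n − rank(A − λI):
  rank(A − (4)·I) = 2, so dim ker(A − (4)·I) = n − 2 = 2

Summary:
  λ = 4: algebraic multiplicity = 4, geometric multiplicity = 2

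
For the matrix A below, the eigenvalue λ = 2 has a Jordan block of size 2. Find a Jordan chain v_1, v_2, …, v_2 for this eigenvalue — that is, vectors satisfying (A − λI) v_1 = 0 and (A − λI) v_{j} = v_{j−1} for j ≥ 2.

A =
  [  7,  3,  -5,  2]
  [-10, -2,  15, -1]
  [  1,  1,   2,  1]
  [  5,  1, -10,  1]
A Jordan chain for λ = 2 of length 2:
v_1 = (5, -10, 1, 5)ᵀ
v_2 = (1, 0, 0, 0)ᵀ

Let N = A − (2)·I. We want v_2 with N^2 v_2 = 0 but N^1 v_2 ≠ 0; then v_{j-1} := N · v_j for j = 2, …, 2.

Pick v_2 = (1, 0, 0, 0)ᵀ.
Then v_1 = N · v_2 = (5, -10, 1, 5)ᵀ.

Sanity check: (A − (2)·I) v_1 = (0, 0, 0, 0)ᵀ = 0. ✓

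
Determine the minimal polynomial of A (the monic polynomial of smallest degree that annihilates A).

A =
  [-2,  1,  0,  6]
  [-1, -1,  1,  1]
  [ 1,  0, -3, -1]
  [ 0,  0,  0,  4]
x^4 + 2*x^3 - 12*x^2 - 40*x - 32

The characteristic polynomial is χ_A(x) = (x - 4)*(x + 2)^3, so the eigenvalues are known. The minimal polynomial is
  m_A(x) = Π_λ (x − λ)^{k_λ}
where k_λ is the size of the *largest* Jordan block for λ (equivalently, the smallest k with (A − λI)^k v = 0 for every generalised eigenvector v of λ).

  λ = -2: largest Jordan block has size 3, contributing (x + 2)^3
  λ = 4: largest Jordan block has size 1, contributing (x − 4)

So m_A(x) = (x - 4)*(x + 2)^3 = x^4 + 2*x^3 - 12*x^2 - 40*x - 32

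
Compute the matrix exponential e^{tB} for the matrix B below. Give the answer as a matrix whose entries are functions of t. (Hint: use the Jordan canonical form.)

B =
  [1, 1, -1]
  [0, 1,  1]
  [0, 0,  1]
e^{tB} =
  [exp(t), t*exp(t), t^2*exp(t)/2 - t*exp(t)]
  [0, exp(t), t*exp(t)]
  [0, 0, exp(t)]

Strategy: write B = P · J · P⁻¹ where J is a Jordan canonical form, so e^{tB} = P · e^{tJ} · P⁻¹, and e^{tJ} can be computed block-by-block.

B has Jordan form
J =
  [1, 1, 0]
  [0, 1, 1]
  [0, 0, 1]
(up to reordering of blocks).

Per-block formulas:
  For a 3×3 Jordan block J_3(1): exp(t · J_3(1)) = e^(1t)·(I + t·N + (t^2/2)·N^2), where N is the 3×3 nilpotent shift.

After assembling e^{tJ} and conjugating by P, we get:

e^{tB} =
  [exp(t), t*exp(t), t^2*exp(t)/2 - t*exp(t)]
  [0, exp(t), t*exp(t)]
  [0, 0, exp(t)]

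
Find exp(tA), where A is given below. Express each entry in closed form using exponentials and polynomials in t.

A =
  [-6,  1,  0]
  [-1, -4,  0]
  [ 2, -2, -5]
e^{tA} =
  [-t*exp(-5*t) + exp(-5*t), t*exp(-5*t), 0]
  [-t*exp(-5*t), t*exp(-5*t) + exp(-5*t), 0]
  [2*t*exp(-5*t), -2*t*exp(-5*t), exp(-5*t)]

Strategy: write A = P · J · P⁻¹ where J is a Jordan canonical form, so e^{tA} = P · e^{tJ} · P⁻¹, and e^{tJ} can be computed block-by-block.

A has Jordan form
J =
  [-5,  1,  0]
  [ 0, -5,  0]
  [ 0,  0, -5]
(up to reordering of blocks).

Per-block formulas:
  For a 1×1 block at λ = -5: exp(t · [-5]) = [e^(-5t)].
  For a 2×2 Jordan block J_2(-5): exp(t · J_2(-5)) = e^(-5t)·(I + t·N), where N is the 2×2 nilpotent shift.

After assembling e^{tJ} and conjugating by P, we get:

e^{tA} =
  [-t*exp(-5*t) + exp(-5*t), t*exp(-5*t), 0]
  [-t*exp(-5*t), t*exp(-5*t) + exp(-5*t), 0]
  [2*t*exp(-5*t), -2*t*exp(-5*t), exp(-5*t)]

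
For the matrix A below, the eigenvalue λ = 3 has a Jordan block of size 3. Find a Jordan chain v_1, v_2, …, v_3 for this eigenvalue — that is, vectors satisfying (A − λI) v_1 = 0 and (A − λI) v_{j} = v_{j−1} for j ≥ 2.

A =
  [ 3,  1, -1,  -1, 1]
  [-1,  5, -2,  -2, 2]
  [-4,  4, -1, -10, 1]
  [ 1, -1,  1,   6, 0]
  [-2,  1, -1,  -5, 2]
A Jordan chain for λ = 3 of length 3:
v_1 = (0, -1, -1, 0, 0)ᵀ
v_2 = (1, 2, 4, -1, 1)ᵀ
v_3 = (0, 1, 0, 0, 0)ᵀ

Let N = A − (3)·I. We want v_3 with N^3 v_3 = 0 but N^2 v_3 ≠ 0; then v_{j-1} := N · v_j for j = 3, …, 2.

Pick v_3 = (0, 1, 0, 0, 0)ᵀ.
Then v_2 = N · v_3 = (1, 2, 4, -1, 1)ᵀ.
Then v_1 = N · v_2 = (0, -1, -1, 0, 0)ᵀ.

Sanity check: (A − (3)·I) v_1 = (0, 0, 0, 0, 0)ᵀ = 0. ✓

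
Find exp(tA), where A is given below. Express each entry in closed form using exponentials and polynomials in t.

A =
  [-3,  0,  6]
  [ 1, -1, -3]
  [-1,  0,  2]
e^{tA} =
  [-2 + 3*exp(-t), 0, 6 - 6*exp(-t)]
  [1 - exp(-t), exp(-t), -3 + 3*exp(-t)]
  [-1 + exp(-t), 0, 3 - 2*exp(-t)]

Strategy: write A = P · J · P⁻¹ where J is a Jordan canonical form, so e^{tA} = P · e^{tJ} · P⁻¹, and e^{tJ} can be computed block-by-block.

A has Jordan form
J =
  [-1,  0, 0]
  [ 0, -1, 0]
  [ 0,  0, 0]
(up to reordering of blocks).

Per-block formulas:
  For a 1×1 block at λ = -1: exp(t · [-1]) = [e^(-1t)].
  For a 1×1 block at λ = 0: exp(t · [0]) = [e^(0t)].

After assembling e^{tJ} and conjugating by P, we get:

e^{tA} =
  [-2 + 3*exp(-t), 0, 6 - 6*exp(-t)]
  [1 - exp(-t), exp(-t), -3 + 3*exp(-t)]
  [-1 + exp(-t), 0, 3 - 2*exp(-t)]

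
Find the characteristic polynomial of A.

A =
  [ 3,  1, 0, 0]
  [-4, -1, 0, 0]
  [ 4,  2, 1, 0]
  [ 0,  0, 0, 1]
x^4 - 4*x^3 + 6*x^2 - 4*x + 1

Expanding det(x·I − A) (e.g. by cofactor expansion or by noting that A is similar to its Jordan form J, which has the same characteristic polynomial as A) gives
  χ_A(x) = x^4 - 4*x^3 + 6*x^2 - 4*x + 1
which factors as (x - 1)^4. The eigenvalues (with algebraic multiplicities) are λ = 1 with multiplicity 4.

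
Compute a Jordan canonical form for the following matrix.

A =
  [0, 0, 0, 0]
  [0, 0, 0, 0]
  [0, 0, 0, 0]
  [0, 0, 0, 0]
J_1(0) ⊕ J_1(0) ⊕ J_1(0) ⊕ J_1(0)

The characteristic polynomial is
  det(x·I − A) = x^4

Eigenvalues and multiplicities (the geometric multiplicity of λ is n − rank(A − λI), which equals the number of Jordan blocks for λ):
  λ = 0: algebraic multiplicity = 4, geometric multiplicity = 4

Determining the block sizes for each eigenvalue:
  λ = 0: gm = am = 4, so every block has size 1 → block sizes [1, 1, 1, 1]

Assembling the blocks gives a Jordan form
J =
  [0, 0, 0, 0]
  [0, 0, 0, 0]
  [0, 0, 0, 0]
  [0, 0, 0, 0]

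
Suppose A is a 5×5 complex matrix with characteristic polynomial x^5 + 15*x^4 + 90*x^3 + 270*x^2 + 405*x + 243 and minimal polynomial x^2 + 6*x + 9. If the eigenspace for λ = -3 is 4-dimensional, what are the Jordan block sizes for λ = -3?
Block sizes for λ = -3: [2, 1, 1, 1]

Step 1 — from the characteristic polynomial, algebraic multiplicity of λ = -3 is 5. From dim ker(A − (-3)·I) = 4, there are exactly 4 Jordan blocks for λ = -3.
Step 2 — from the minimal polynomial, the factor (x + 3)^2 tells us the largest block for λ = -3 has size 2.
Step 3 — with total size 5, 4 blocks, and largest block 2, the block sizes (in nonincreasing order) are [2, 1, 1, 1].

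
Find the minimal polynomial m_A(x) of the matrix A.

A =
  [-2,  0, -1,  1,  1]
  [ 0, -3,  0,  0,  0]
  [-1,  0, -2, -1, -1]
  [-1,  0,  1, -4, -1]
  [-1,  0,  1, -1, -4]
x^2 + 6*x + 9

The characteristic polynomial is χ_A(x) = (x + 3)^5, so the eigenvalues are known. The minimal polynomial is
  m_A(x) = Π_λ (x − λ)^{k_λ}
where k_λ is the size of the *largest* Jordan block for λ (equivalently, the smallest k with (A − λI)^k v = 0 for every generalised eigenvector v of λ).

  λ = -3: largest Jordan block has size 2, contributing (x + 3)^2

So m_A(x) = (x + 3)^2 = x^2 + 6*x + 9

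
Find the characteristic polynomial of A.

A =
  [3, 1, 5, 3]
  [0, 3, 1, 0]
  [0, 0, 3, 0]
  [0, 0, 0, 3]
x^4 - 12*x^3 + 54*x^2 - 108*x + 81

Expanding det(x·I − A) (e.g. by cofactor expansion or by noting that A is similar to its Jordan form J, which has the same characteristic polynomial as A) gives
  χ_A(x) = x^4 - 12*x^3 + 54*x^2 - 108*x + 81
which factors as (x - 3)^4. The eigenvalues (with algebraic multiplicities) are λ = 3 with multiplicity 4.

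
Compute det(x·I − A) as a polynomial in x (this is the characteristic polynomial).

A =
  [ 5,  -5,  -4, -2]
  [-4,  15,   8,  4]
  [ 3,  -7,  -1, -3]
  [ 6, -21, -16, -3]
x^4 - 16*x^3 + 94*x^2 - 240*x + 225

Expanding det(x·I − A) (e.g. by cofactor expansion or by noting that A is similar to its Jordan form J, which has the same characteristic polynomial as A) gives
  χ_A(x) = x^4 - 16*x^3 + 94*x^2 - 240*x + 225
which factors as (x - 5)^2*(x - 3)^2. The eigenvalues (with algebraic multiplicities) are λ = 3 with multiplicity 2, λ = 5 with multiplicity 2.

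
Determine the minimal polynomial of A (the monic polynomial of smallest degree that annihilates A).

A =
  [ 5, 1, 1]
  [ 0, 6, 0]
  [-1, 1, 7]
x^2 - 12*x + 36

The characteristic polynomial is χ_A(x) = (x - 6)^3, so the eigenvalues are known. The minimal polynomial is
  m_A(x) = Π_λ (x − λ)^{k_λ}
where k_λ is the size of the *largest* Jordan block for λ (equivalently, the smallest k with (A − λI)^k v = 0 for every generalised eigenvector v of λ).

  λ = 6: largest Jordan block has size 2, contributing (x − 6)^2

So m_A(x) = (x - 6)^2 = x^2 - 12*x + 36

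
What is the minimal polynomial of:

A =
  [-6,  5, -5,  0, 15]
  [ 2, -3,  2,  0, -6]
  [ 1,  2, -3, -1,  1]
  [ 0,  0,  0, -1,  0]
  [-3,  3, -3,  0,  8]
x^3 + 3*x^2 + 3*x + 1

The characteristic polynomial is χ_A(x) = (x + 1)^5, so the eigenvalues are known. The minimal polynomial is
  m_A(x) = Π_λ (x − λ)^{k_λ}
where k_λ is the size of the *largest* Jordan block for λ (equivalently, the smallest k with (A − λI)^k v = 0 for every generalised eigenvector v of λ).

  λ = -1: largest Jordan block has size 3, contributing (x + 1)^3

So m_A(x) = (x + 1)^3 = x^3 + 3*x^2 + 3*x + 1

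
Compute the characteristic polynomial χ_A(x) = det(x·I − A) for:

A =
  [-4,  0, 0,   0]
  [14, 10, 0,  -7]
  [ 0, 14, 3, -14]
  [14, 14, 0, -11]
x^4 + 2*x^3 - 23*x^2 - 24*x + 144

Expanding det(x·I − A) (e.g. by cofactor expansion or by noting that A is similar to its Jordan form J, which has the same characteristic polynomial as A) gives
  χ_A(x) = x^4 + 2*x^3 - 23*x^2 - 24*x + 144
which factors as (x - 3)^2*(x + 4)^2. The eigenvalues (with algebraic multiplicities) are λ = -4 with multiplicity 2, λ = 3 with multiplicity 2.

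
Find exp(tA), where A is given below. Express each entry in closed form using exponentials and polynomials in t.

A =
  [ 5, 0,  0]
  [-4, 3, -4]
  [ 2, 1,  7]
e^{tA} =
  [exp(5*t), 0, 0]
  [-4*t*exp(5*t), -2*t*exp(5*t) + exp(5*t), -4*t*exp(5*t)]
  [2*t*exp(5*t), t*exp(5*t), 2*t*exp(5*t) + exp(5*t)]

Strategy: write A = P · J · P⁻¹ where J is a Jordan canonical form, so e^{tA} = P · e^{tJ} · P⁻¹, and e^{tJ} can be computed block-by-block.

A has Jordan form
J =
  [5, 1, 0]
  [0, 5, 0]
  [0, 0, 5]
(up to reordering of blocks).

Per-block formulas:
  For a 1×1 block at λ = 5: exp(t · [5]) = [e^(5t)].
  For a 2×2 Jordan block J_2(5): exp(t · J_2(5)) = e^(5t)·(I + t·N), where N is the 2×2 nilpotent shift.

After assembling e^{tJ} and conjugating by P, we get:

e^{tA} =
  [exp(5*t), 0, 0]
  [-4*t*exp(5*t), -2*t*exp(5*t) + exp(5*t), -4*t*exp(5*t)]
  [2*t*exp(5*t), t*exp(5*t), 2*t*exp(5*t) + exp(5*t)]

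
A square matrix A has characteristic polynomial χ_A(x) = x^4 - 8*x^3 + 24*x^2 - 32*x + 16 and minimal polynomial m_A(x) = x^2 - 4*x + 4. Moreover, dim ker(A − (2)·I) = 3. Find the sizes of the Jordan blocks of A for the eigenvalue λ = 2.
Block sizes for λ = 2: [2, 1, 1]

Step 1 — from the characteristic polynomial, algebraic multiplicity of λ = 2 is 4. From dim ker(A − (2)·I) = 3, there are exactly 3 Jordan blocks for λ = 2.
Step 2 — from the minimal polynomial, the factor (x − 2)^2 tells us the largest block for λ = 2 has size 2.
Step 3 — with total size 4, 3 blocks, and largest block 2, the block sizes (in nonincreasing order) are [2, 1, 1].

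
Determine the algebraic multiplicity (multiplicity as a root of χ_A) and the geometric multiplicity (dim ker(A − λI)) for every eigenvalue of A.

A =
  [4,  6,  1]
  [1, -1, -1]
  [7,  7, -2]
λ = -2: alg = 2, geom = 1; λ = 5: alg = 1, geom = 1

Step 1 — factor the characteristic polynomial to read off the algebraic multiplicities:
  χ_A(x) = (x - 5)*(x + 2)^2

Step 2 — compute geometric multiplicities via the rank-nullity identity g(λ) = n − rank(A − λI):
  rank(A − (-2)·I) = 2, so dim ker(A − (-2)·I) = n − 2 = 1
  rank(A − (5)·I) = 2, so dim ker(A − (5)·I) = n − 2 = 1

Summary:
  λ = -2: algebraic multiplicity = 2, geometric multiplicity = 1
  λ = 5: algebraic multiplicity = 1, geometric multiplicity = 1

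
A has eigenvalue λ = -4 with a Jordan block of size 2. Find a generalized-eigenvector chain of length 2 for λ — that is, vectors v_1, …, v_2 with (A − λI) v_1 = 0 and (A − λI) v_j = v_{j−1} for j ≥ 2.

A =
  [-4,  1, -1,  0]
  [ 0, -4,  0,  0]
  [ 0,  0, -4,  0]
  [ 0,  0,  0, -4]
A Jordan chain for λ = -4 of length 2:
v_1 = (1, 0, 0, 0)ᵀ
v_2 = (0, 1, 0, 0)ᵀ

Let N = A − (-4)·I. We want v_2 with N^2 v_2 = 0 but N^1 v_2 ≠ 0; then v_{j-1} := N · v_j for j = 2, …, 2.

Pick v_2 = (0, 1, 0, 0)ᵀ.
Then v_1 = N · v_2 = (1, 0, 0, 0)ᵀ.

Sanity check: (A − (-4)·I) v_1 = (0, 0, 0, 0)ᵀ = 0. ✓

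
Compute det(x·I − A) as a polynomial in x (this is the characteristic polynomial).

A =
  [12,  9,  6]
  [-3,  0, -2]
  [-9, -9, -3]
x^3 - 9*x^2 + 27*x - 27

Expanding det(x·I − A) (e.g. by cofactor expansion or by noting that A is similar to its Jordan form J, which has the same characteristic polynomial as A) gives
  χ_A(x) = x^3 - 9*x^2 + 27*x - 27
which factors as (x - 3)^3. The eigenvalues (with algebraic multiplicities) are λ = 3 with multiplicity 3.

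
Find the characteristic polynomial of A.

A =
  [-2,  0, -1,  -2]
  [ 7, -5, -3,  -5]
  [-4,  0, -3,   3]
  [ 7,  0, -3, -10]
x^4 + 20*x^3 + 150*x^2 + 500*x + 625

Expanding det(x·I − A) (e.g. by cofactor expansion or by noting that A is similar to its Jordan form J, which has the same characteristic polynomial as A) gives
  χ_A(x) = x^4 + 20*x^3 + 150*x^2 + 500*x + 625
which factors as (x + 5)^4. The eigenvalues (with algebraic multiplicities) are λ = -5 with multiplicity 4.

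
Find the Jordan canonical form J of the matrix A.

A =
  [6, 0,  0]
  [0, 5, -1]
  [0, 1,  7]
J_2(6) ⊕ J_1(6)

The characteristic polynomial is
  det(x·I − A) = x^3 - 18*x^2 + 108*x - 216 = (x - 6)^3

Eigenvalues and multiplicities (the geometric multiplicity of λ is n − rank(A − λI), which equals the number of Jordan blocks for λ):
  λ = 6: algebraic multiplicity = 3, geometric multiplicity = 2

Determining the block sizes for each eigenvalue:
  λ = 6: 2 blocks summing to 3 forces exactly one block of size 2 and the rest size 1 → block sizes [2, 1]

Assembling the blocks gives a Jordan form
J =
  [6, 1, 0]
  [0, 6, 0]
  [0, 0, 6]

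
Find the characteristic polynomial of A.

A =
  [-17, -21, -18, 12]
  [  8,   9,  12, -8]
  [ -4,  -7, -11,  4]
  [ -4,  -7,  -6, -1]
x^4 + 20*x^3 + 150*x^2 + 500*x + 625

Expanding det(x·I − A) (e.g. by cofactor expansion or by noting that A is similar to its Jordan form J, which has the same characteristic polynomial as A) gives
  χ_A(x) = x^4 + 20*x^3 + 150*x^2 + 500*x + 625
which factors as (x + 5)^4. The eigenvalues (with algebraic multiplicities) are λ = -5 with multiplicity 4.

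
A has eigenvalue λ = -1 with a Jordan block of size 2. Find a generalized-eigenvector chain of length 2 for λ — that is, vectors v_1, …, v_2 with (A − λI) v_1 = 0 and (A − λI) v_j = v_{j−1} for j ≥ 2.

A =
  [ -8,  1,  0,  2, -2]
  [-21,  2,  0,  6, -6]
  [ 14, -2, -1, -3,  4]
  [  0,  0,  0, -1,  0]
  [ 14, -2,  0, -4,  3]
A Jordan chain for λ = -1 of length 2:
v_1 = (-7, -21, 14, 0, 14)ᵀ
v_2 = (1, 0, 0, 0, 0)ᵀ

Let N = A − (-1)·I. We want v_2 with N^2 v_2 = 0 but N^1 v_2 ≠ 0; then v_{j-1} := N · v_j for j = 2, …, 2.

Pick v_2 = (1, 0, 0, 0, 0)ᵀ.
Then v_1 = N · v_2 = (-7, -21, 14, 0, 14)ᵀ.

Sanity check: (A − (-1)·I) v_1 = (0, 0, 0, 0, 0)ᵀ = 0. ✓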